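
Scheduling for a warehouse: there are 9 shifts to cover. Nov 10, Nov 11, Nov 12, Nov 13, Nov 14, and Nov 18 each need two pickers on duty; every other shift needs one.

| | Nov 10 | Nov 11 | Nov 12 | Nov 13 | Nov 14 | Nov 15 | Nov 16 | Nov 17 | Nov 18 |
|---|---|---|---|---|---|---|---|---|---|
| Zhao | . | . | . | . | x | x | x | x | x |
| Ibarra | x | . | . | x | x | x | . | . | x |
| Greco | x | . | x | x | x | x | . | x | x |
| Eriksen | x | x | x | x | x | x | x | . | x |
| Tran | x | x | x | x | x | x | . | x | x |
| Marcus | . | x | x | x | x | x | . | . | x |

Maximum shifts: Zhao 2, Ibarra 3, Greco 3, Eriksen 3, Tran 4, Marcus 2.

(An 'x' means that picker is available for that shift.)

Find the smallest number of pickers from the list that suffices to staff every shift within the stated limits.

15 slots to fill and no one can take more than 4, so at least ⌈15/4⌉ = 4 pickers are needed.
Any 4 pickers together have capacity at most 4+3+3+3 = 13 < 15 slots, so 4 can never suffice.
Zhao, Ibarra, Greco, Eriksen, and Tran alone can cover everything: Nov 10→Ibarra+Greco, Nov 11→Eriksen+Tran, Nov 12→Greco+Eriksen, Nov 13→Ibarra+Tran, Nov 14→Greco+Tran, Nov 15→Ibarra, Nov 16→Zhao, Nov 17→Zhao, Nov 18→Eriksen+Tran.

5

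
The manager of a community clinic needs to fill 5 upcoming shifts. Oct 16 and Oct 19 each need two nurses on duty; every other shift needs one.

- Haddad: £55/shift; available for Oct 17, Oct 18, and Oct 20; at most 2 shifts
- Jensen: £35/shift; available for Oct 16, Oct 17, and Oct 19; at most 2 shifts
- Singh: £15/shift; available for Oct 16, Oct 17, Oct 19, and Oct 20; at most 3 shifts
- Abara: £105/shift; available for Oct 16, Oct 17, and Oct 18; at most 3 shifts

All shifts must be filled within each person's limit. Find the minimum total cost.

Oct 19 can only be covered by Jensen and Singh, so that assignment is forced.
Picking the cheapest available nurse for each shift independently would cost £185, but that ignores the shift limits.
An optimal schedule: Oct 16→Jensen+Singh, Oct 17→Singh, Oct 18→Haddad, Oct 19→Jensen+Singh, Oct 20→Haddad.
Total: 35 + 15 + 15 + 55 + 35 + 15 + 55 = £225.

£225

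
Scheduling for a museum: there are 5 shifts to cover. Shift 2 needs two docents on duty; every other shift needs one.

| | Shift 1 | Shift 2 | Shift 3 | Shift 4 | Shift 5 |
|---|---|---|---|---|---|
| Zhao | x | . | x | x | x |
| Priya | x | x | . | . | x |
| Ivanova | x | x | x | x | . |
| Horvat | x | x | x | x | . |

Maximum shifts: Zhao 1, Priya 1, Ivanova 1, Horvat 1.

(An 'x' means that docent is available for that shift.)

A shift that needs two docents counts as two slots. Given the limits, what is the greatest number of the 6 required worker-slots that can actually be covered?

Total capacity across all docents is 1+1+1+1 = 4, and 6 slots are needed, so at most 4 can be filled.
An assignment achieving 4: Shift 2→Priya+Ivanova, Shift 3→Horvat, Shift 5→Zhao.
Loads: Zhao 1/1, Priya 1/1, Ivanova 1/1, Horvat 1/1.

4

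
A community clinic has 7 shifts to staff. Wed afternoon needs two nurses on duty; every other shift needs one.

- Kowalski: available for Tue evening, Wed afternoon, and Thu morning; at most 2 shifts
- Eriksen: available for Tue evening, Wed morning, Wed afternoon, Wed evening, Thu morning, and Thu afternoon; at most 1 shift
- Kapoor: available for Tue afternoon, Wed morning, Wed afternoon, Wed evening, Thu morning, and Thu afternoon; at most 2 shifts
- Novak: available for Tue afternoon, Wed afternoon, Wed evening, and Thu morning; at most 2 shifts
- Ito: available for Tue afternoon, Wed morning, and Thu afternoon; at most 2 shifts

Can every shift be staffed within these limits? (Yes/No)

Yes

One valid schedule: Tue afternoon→Kapoor, Tue evening→Kowalski, Wed morning→Eriksen, Wed afternoon→Kowalski+Novak, Wed evening→Kapoor, Thu morning→Novak, Thu afternoon→Ito.
Loads: Kowalski 2/2, Eriksen 1/1, Kapoor 2/2, Novak 2/2, Ito 1/2 — all within limits.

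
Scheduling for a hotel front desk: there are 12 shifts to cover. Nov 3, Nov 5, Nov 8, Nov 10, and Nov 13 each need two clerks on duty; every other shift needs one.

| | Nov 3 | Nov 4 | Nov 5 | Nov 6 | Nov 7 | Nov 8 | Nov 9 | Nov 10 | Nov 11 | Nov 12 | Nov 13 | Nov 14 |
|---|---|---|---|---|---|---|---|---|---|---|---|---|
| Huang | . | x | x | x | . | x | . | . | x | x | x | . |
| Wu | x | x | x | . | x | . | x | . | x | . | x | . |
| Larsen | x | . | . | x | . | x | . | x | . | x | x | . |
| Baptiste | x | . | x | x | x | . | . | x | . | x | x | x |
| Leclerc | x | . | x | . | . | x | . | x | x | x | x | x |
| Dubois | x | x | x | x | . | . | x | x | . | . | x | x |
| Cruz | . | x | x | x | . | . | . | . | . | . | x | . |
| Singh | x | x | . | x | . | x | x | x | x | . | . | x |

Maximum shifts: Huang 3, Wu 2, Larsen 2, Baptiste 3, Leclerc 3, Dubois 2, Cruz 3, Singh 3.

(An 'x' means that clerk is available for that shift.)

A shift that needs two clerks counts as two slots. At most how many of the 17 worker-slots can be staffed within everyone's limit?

17

Total capacity across all clerks is 3+2+2+3+3+2+3+3 = 21, and 17 slots are needed, so at most 17 can be filled.
An assignment achieving 17: Nov 3→Baptiste+Leclerc, Nov 4→Dubois, Nov 5→Leclerc+Dubois, Nov 6→Cruz, Nov 7→Wu, Nov 8→Huang+Larsen, Nov 9→Wu, Nov 10→Larsen+Baptiste, Nov 11→Huang, Nov 12→Huang, Nov 13→Leclerc+Cruz, Nov 14→Baptiste.
Loads: Huang 3/3, Wu 2/2, Larsen 2/2, Baptiste 3/3, Leclerc 3/3, Dubois 2/2, Cruz 2/3, Singh 0/3.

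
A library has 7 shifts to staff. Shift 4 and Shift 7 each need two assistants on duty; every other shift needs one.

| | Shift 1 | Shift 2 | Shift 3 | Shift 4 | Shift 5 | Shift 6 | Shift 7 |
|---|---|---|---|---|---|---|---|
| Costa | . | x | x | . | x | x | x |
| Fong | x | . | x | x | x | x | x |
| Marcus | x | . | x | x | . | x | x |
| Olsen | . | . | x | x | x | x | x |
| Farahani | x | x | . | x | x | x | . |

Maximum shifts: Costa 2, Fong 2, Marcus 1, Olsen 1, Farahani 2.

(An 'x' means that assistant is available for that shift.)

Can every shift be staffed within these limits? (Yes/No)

Total capacity is 2+2+1+1+2 = 8 but 9 worker-slots are needed — infeasible.

No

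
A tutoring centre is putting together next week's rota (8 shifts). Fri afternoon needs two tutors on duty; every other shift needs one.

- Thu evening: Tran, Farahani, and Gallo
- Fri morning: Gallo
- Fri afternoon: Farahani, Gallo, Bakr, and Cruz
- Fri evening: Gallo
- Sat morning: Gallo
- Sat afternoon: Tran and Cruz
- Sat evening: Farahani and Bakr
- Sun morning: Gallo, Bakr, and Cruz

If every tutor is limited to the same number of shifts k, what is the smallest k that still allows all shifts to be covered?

3

With 5 tutors and 9 worker-slots to fill, someone must work at least ⌈9/5⌉ = 2 shifts, so k ≥ 2.
k = 2 fails: Shifts {Fri morning, Fri evening, Sat morning} need 3 worker-slots in total, but the tutors available for any of those shifts (Gallo) can supply at most 2 among them. So no valid schedule exists.
k = 3 works: Thu evening→Tran, Fri morning→Gallo, Fri afternoon→Farahani+Bakr, Fri evening→Gallo, Sat morning→Gallo, Sat afternoon→Tran, Sat evening→Farahani, Sun morning→Bakr.
Loads: Tran 2, Farahani 2, Gallo 3, Bakr 2, Cruz 0 — all ≤ 3.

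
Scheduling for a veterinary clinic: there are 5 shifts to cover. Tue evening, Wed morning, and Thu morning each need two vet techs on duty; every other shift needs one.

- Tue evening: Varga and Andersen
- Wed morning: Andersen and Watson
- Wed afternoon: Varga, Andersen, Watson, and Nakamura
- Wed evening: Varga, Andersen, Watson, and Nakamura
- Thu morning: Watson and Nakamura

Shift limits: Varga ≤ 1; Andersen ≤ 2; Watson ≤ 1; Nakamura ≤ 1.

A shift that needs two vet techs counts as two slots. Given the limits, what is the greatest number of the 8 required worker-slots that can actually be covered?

5

Total capacity across all vet techs is 1+2+1+1 = 5, and 8 slots are needed, so at most 5 can be filled.
An assignment achieving 5: Tue evening→Varga+Andersen, Wed morning→Andersen+Watson, Thu morning→Nakamura.
Loads: Varga 1/1, Andersen 2/2, Watson 1/1, Nakamura 1/1.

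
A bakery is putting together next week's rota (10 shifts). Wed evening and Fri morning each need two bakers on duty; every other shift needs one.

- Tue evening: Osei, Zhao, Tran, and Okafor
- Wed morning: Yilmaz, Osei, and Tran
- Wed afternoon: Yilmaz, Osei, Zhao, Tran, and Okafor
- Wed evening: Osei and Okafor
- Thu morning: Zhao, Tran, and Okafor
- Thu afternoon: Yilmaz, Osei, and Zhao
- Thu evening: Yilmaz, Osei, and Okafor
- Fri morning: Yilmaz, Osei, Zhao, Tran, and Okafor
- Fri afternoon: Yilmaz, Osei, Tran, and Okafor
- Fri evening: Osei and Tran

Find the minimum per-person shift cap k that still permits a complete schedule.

With 5 bakers and 12 worker-slots to fill, someone must work at least ⌈12/5⌉ = 3 shifts, so k ≥ 3.
k = 3 works: Tue evening→Osei, Wed morning→Yilmaz, Wed afternoon→Zhao, Wed evening→Osei+Okafor, Thu morning→Zhao, Thu afternoon→Yilmaz, Thu evening→Yilmaz, Fri morning→Zhao+Tran, Fri afternoon→Tran, Fri evening→Osei.
Loads: Yilmaz 3, Osei 3, Zhao 3, Tran 2, Okafor 1 — all ≤ 3.

3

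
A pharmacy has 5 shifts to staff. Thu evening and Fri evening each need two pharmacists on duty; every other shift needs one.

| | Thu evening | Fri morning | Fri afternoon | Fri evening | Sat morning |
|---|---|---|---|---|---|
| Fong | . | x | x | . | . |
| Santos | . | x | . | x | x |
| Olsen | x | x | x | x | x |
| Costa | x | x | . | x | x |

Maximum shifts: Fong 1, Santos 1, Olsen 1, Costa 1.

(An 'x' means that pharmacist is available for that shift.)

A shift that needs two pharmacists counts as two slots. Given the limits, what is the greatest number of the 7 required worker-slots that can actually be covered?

4

Total capacity across all pharmacists is 1+1+1+1 = 4, and 7 slots are needed, so at most 4 can be filled.
An assignment achieving 4: Thu evening→Olsen+Costa, Fri afternoon→Fong, Fri evening→Santos.
Loads: Fong 1/1, Santos 1/1, Olsen 1/1, Costa 1/1.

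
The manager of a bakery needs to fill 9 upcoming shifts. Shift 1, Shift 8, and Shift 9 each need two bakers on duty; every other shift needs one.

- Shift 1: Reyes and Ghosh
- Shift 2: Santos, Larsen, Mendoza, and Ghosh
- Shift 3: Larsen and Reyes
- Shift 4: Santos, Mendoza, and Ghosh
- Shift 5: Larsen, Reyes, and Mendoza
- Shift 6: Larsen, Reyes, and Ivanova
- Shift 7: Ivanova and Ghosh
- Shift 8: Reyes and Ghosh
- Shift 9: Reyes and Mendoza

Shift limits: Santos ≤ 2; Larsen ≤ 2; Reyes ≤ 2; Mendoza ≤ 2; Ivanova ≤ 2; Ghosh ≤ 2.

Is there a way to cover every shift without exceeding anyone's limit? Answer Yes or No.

No

Total capacity is 12 and 12 slots are needed, so capacity alone doesn't rule it out.
Shifts {Shift 1, Shift 8, Shift 9} need 6 worker-slots in total, but the bakers available for any of those shifts (Reyes, Mendoza, and Ghosh) can supply at most 5 among them. So no valid schedule exists.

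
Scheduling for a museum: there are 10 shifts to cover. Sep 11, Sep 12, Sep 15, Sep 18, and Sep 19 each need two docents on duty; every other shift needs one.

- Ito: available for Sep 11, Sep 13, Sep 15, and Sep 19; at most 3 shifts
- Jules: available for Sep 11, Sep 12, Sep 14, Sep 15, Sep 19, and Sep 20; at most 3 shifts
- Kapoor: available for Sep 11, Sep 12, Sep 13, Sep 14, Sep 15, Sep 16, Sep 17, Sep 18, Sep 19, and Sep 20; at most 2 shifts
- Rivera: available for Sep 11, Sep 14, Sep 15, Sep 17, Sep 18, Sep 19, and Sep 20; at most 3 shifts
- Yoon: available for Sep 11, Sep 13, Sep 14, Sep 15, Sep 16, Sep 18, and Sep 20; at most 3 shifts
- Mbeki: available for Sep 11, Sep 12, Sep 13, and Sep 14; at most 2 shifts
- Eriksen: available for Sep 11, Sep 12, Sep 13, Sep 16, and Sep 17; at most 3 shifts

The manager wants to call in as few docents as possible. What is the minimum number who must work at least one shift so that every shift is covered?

15 slots to fill and no one can take more than 3, so at least ⌈15/3⌉ = 5 docents are needed.
Ito, Jules, Rivera, Yoon, and Eriksen alone can cover everything: Sep 11→Ito+Eriksen, Sep 12→Jules+Eriksen, Sep 13→Eriksen, Sep 14→Jules, Sep 15→Ito+Yoon, Sep 16→Yoon, Sep 17→Rivera, Sep 18→Rivera+Yoon, Sep 19→Ito+Jules, Sep 20→Rivera.

5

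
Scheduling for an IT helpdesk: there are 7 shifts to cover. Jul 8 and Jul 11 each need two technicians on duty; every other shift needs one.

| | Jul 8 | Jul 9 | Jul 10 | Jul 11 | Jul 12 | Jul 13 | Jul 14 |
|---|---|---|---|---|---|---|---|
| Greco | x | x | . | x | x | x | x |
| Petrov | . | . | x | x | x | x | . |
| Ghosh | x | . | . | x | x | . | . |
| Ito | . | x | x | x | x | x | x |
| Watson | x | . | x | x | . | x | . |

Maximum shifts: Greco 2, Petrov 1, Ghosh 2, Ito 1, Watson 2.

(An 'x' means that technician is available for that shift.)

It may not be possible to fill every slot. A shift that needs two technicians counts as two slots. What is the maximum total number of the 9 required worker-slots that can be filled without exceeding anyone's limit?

8

Total capacity across all technicians is 2+1+2+1+2 = 8, and 9 slots are needed, so at most 8 can be filled.
An assignment achieving 8: Jul 8→Ghosh+Watson, Jul 9→Greco, Jul 10→Petrov, Jul 11→Watson, Jul 12→Ghosh, Jul 13→Ito, Jul 14→Greco.
Loads: Greco 2/2, Petrov 1/1, Ghosh 2/2, Ito 1/1, Watson 2/2.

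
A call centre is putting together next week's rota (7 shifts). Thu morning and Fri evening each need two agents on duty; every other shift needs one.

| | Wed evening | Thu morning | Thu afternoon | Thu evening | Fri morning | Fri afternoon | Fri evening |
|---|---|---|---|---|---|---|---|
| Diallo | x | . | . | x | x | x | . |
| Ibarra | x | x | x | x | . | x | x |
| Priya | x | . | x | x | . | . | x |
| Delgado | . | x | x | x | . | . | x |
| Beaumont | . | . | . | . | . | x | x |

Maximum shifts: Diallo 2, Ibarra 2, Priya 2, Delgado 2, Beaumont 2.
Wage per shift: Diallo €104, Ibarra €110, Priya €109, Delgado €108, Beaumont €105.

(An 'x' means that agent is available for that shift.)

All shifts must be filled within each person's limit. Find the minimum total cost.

€962

Thu morning can only be covered by Ibarra and Delgado, so that assignment is forced.
Fri morning can only be covered by Diallo, so that assignment is forced.
Picking the cheapest available agent for each shift independently would cost €955, but that ignores the shift limits.
An optimal schedule: Wed evening→Diallo, Thu morning→Delgado+Ibarra, Thu afternoon→Delgado, Thu evening→Priya, Fri morning→Diallo, Fri afternoon→Beaumont, Fri evening→Beaumont+Priya.
Total: 104 + 108 + 110 + 108 + 109 + 104 + 105 + 105 + 109 = €962.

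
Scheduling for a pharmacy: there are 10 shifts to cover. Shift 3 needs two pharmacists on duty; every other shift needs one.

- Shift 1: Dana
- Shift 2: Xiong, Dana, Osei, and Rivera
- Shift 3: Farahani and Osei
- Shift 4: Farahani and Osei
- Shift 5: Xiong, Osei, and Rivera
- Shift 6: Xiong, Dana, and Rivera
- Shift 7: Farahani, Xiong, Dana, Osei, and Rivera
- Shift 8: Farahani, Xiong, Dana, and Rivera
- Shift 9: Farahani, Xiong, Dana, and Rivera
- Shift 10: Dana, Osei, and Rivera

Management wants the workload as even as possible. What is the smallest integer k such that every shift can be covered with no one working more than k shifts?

3

With 5 pharmacists and 11 worker-slots to fill, someone must work at least ⌈11/5⌉ = 3 shifts, so k ≥ 3.
k = 3 works: Shift 1→Dana, Shift 2→Xiong, Shift 3→Farahani+Osei, Shift 4→Farahani, Shift 5→Xiong, Shift 6→Xiong, Shift 7→Osei, Shift 8→Farahani, Shift 9→Dana, Shift 10→Dana.
Loads: Farahani 3, Xiong 3, Dana 3, Osei 2, Rivera 0 — all ≤ 3.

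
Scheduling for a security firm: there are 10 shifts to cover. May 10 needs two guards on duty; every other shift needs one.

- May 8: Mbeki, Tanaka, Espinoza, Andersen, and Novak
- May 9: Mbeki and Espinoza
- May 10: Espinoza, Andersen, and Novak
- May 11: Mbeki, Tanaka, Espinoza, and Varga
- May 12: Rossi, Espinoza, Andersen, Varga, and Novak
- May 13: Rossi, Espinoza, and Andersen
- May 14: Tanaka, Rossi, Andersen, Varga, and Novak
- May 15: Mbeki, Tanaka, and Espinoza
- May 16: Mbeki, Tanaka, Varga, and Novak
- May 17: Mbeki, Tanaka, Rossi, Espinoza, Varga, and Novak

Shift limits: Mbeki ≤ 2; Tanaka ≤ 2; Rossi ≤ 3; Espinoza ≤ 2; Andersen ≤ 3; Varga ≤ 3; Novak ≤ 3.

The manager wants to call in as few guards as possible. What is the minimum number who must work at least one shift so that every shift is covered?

4

11 slots to fill and no one can take more than 3, so at least ⌈11/3⌉ = 4 guards are needed.
Mbeki, Andersen, Varga, and Novak alone can cover everything: May 8→Andersen, May 9→Mbeki, May 10→Andersen+Novak, May 11→Varga, May 12→Varga, May 13→Andersen, May 14→Varga, May 15→Mbeki, May 16→Novak, May 17→Novak.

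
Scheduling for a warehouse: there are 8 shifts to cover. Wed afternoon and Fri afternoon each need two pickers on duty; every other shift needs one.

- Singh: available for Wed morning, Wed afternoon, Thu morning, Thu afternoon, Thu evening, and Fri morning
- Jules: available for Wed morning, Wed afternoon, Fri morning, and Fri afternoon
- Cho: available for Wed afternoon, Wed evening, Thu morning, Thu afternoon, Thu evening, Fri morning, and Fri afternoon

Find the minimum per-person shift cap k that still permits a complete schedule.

4

With 3 pickers and 10 worker-slots to fill, someone must work at least ⌈10/3⌉ = 4 shifts, so k ≥ 4.
k = 4 works: Wed morning→Singh, Wed afternoon→Jules+Cho, Wed evening→Cho, Thu morning→Singh, Thu afternoon→Singh, Thu evening→Singh, Fri morning→Jules, Fri afternoon→Jules+Cho.
Loads: Singh 4, Jules 3, Cho 3 — all ≤ 4.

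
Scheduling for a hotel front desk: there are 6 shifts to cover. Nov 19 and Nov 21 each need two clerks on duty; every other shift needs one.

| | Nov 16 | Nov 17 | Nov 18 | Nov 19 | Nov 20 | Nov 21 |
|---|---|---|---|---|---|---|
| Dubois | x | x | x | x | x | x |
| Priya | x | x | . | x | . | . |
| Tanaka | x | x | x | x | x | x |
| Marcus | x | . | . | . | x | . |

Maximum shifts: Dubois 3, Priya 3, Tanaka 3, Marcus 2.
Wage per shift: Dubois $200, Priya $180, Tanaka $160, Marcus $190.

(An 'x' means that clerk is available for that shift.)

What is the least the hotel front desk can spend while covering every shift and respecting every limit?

Nov 21 can only be covered by Dubois and Tanaka, so that assignment is forced.
Picking the cheapest available clerk for each shift independently would cost $1340, but that ignores the shift limits.
An optimal schedule: Nov 16→Priya, Nov 17→Priya, Nov 18→Tanaka, Nov 19→Tanaka+Priya, Nov 20→Marcus, Nov 21→Tanaka+Dubois.
Total: 180 + 180 + 160 + 160 + 180 + 190 + 160 + 200 = $1410.

$1410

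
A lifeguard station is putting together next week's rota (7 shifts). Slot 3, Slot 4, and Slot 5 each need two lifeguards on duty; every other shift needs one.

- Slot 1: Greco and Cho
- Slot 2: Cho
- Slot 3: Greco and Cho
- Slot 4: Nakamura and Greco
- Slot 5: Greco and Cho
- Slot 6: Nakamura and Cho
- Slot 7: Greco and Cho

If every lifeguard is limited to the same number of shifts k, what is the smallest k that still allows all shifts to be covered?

With 3 lifeguards and 10 worker-slots to fill, someone must work at least ⌈10/3⌉ = 4 shifts, so k ≥ 4.
k = 4 works: Slot 1→Greco, Slot 2→Cho, Slot 3→Greco+Cho, Slot 4→Nakamura+Greco, Slot 5→Greco+Cho, Slot 6→Nakamura, Slot 7→Cho.
Loads: Nakamura 2, Greco 4, Cho 4 — all ≤ 4.

4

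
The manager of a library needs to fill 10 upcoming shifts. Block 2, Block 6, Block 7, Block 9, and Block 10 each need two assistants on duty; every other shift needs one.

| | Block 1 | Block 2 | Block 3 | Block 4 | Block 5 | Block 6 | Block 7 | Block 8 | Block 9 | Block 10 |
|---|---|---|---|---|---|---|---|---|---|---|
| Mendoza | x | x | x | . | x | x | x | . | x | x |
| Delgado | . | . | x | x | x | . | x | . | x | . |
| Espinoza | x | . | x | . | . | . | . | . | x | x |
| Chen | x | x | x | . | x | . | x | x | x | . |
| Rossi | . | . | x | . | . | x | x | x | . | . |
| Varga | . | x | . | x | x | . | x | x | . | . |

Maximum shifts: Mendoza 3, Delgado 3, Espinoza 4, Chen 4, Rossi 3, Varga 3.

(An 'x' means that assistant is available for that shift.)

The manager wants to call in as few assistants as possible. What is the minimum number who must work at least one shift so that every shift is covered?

15 slots to fill and no one can take more than 4, so at least ⌈15/4⌉ = 4 assistants are needed.
Any 4 assistants together have capacity at most 4+4+3+3 = 14 < 15 slots, so 4 can never suffice.
Mendoza, Delgado, Espinoza, Chen, and Rossi alone can cover everything: Block 1→Espinoza, Block 2→Mendoza+Chen, Block 3→Delgado, Block 4→Delgado, Block 5→Delgado, Block 6→Mendoza+Rossi, Block 7→Chen+Rossi, Block 8→Chen, Block 9→Espinoza+Chen, Block 10→Mendoza+Espinoza.

5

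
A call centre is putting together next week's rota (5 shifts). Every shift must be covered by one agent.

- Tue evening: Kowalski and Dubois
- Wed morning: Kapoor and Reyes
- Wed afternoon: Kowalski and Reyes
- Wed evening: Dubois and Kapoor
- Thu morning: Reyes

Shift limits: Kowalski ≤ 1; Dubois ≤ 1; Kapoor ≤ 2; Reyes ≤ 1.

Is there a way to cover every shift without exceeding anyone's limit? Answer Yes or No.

Yes

Thu morning can only be covered by Reyes, so that assignment is forced.
One valid schedule: Tue evening→Dubois, Wed morning→Kapoor, Wed afternoon→Kowalski, Wed evening→Kapoor, Thu morning→Reyes.
Loads: Kowalski 1/1, Dubois 1/1, Kapoor 2/2, Reyes 1/1 — all within limits.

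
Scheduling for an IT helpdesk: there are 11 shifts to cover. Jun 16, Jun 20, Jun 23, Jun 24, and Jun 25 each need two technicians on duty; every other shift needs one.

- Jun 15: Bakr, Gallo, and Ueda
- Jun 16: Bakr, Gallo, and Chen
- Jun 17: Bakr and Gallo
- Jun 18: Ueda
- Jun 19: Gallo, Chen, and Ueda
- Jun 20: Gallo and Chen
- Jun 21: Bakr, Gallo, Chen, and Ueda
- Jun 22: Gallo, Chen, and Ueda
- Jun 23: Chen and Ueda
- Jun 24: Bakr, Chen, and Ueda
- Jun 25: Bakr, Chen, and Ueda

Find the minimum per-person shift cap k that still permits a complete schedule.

With 4 technicians and 16 worker-slots to fill, someone must work at least ⌈16/4⌉ = 4 shifts, so k ≥ 4.
k = 4 works: Jun 15→Bakr, Jun 16→Bakr+Gallo, Jun 17→Bakr, Jun 18→Ueda, Jun 19→Gallo, Jun 20→Gallo+Chen, Jun 21→Ueda, Jun 22→Gallo, Jun 23→Chen+Ueda, Jun 24→Bakr+Chen, Jun 25→Chen+Ueda.
Loads: Bakr 4, Gallo 4, Chen 4, Ueda 4 — all ≤ 4.

4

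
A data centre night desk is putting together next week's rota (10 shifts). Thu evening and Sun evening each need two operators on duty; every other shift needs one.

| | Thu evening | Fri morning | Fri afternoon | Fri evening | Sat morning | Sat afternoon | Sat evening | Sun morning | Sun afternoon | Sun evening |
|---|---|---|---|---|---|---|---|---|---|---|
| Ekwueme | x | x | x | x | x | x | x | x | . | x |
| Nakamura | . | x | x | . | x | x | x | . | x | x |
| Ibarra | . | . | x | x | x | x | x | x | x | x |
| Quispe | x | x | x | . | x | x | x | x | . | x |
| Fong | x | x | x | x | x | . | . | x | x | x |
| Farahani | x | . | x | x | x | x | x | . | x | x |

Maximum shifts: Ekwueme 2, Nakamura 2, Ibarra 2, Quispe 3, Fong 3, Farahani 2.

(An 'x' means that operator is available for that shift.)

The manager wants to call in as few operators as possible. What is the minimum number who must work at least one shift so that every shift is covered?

12 slots to fill and no one can take more than 3, so at least ⌈12/3⌉ = 4 operators are needed.
Any 4 operators together have capacity at most 3+3+2+2 = 10 < 12 slots, so 4 can never suffice.
Ekwueme, Nakamura, Ibarra, Quispe, and Fong alone can cover everything: Thu evening→Ekwueme+Quispe, Fri morning→Nakamura, Fri afternoon→Fong, Fri evening→Ekwueme, Sat morning→Fong, Sat afternoon→Ibarra, Sat evening→Ibarra, Sun morning→Quispe, Sun afternoon→Nakamura, Sun evening→Quispe+Fong.

5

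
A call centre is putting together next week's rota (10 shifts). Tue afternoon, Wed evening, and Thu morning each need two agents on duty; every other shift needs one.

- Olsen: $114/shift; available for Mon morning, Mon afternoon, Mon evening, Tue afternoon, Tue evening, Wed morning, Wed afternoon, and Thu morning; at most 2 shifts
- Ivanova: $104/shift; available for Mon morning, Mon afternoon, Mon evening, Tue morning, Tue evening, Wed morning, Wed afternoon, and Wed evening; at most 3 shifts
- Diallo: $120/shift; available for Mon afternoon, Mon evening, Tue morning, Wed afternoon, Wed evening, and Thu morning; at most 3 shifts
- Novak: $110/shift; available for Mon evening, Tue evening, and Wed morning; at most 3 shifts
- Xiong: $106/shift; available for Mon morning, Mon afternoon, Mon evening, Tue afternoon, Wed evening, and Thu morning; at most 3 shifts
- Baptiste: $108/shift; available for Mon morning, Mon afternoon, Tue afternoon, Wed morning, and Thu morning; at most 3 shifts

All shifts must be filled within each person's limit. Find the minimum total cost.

$1398

Picking the cheapest available agent for each shift independently would cost $1366, but that ignores the shift limits.
An optimal schedule: Mon morning→Xiong, Mon afternoon→Baptiste, Mon evening→Novak, Tue morning→Ivanova, Tue afternoon→Xiong+Baptiste, Tue evening→Novak, Wed morning→Novak, Wed afternoon→Ivanova, Wed evening→Ivanova+Xiong, Thu morning→Baptiste+Olsen.
Total: 106 + 108 + 110 + 104 + 106 + 108 + 110 + 110 + 104 + 104 + 106 + 108 + 114 = $1398.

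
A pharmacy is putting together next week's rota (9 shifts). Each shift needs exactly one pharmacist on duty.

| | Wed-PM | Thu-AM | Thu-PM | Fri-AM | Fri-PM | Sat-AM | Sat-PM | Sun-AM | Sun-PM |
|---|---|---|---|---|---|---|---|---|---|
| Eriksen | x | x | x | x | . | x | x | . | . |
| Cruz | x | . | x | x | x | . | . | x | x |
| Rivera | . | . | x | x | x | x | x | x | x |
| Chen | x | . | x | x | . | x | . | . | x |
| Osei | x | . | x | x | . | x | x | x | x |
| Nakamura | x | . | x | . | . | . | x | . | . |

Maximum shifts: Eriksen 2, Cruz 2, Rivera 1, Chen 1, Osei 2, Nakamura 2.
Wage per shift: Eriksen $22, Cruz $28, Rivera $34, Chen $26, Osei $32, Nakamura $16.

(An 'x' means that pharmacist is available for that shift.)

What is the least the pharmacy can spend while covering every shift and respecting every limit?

$222

Thu-AM can only be covered by Eriksen, so that assignment is forced.
Picking the cheapest available pharmacist for each shift independently would cost $196, but that ignores the shift limits.
An optimal schedule: Wed-PM→Nakamura, Thu-AM→Eriksen, Thu-PM→Osei, Fri-AM→Osei, Fri-PM→Cruz, Sat-AM→Eriksen, Sat-PM→Nakamura, Sun-AM→Cruz, Sun-PM→Chen.
Total: 16 + 22 + 32 + 32 + 28 + 22 + 16 + 28 + 26 = $222.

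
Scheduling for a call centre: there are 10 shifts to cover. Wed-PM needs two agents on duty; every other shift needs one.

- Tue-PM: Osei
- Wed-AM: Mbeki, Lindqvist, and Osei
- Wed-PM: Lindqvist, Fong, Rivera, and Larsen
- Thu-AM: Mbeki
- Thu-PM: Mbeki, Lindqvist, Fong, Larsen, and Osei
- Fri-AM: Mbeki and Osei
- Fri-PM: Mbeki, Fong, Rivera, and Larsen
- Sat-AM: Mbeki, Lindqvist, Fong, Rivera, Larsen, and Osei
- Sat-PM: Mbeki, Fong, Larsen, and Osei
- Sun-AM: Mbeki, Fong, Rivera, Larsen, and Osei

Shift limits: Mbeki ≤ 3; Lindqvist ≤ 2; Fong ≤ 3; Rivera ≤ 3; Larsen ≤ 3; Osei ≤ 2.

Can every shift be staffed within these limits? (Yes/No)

Tue-PM can only be covered by Osei, so that assignment is forced.
Thu-AM can only be covered by Mbeki, so that assignment is forced.
One valid schedule: Tue-PM→Osei, Wed-AM→Mbeki, Wed-PM→Lindqvist+Rivera, Thu-AM→Mbeki, Thu-PM→Lindqvist, Fri-AM→Mbeki, Fri-PM→Fong, Sat-AM→Rivera, Sat-PM→Fong, Sun-AM→Fong.
Loads: Mbeki 3/3, Lindqvist 2/2, Fong 3/3, Rivera 2/3, Larsen 0/3, Osei 1/2 — all within limits.

Yes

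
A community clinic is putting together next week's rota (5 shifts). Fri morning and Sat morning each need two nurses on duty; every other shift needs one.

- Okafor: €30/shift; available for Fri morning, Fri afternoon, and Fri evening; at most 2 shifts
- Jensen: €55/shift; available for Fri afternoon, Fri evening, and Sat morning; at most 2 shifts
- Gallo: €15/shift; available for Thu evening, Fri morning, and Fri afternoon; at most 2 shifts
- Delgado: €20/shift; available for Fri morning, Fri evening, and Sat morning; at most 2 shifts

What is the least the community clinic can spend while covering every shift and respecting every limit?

€185

Thu evening can only be covered by Gallo, so that assignment is forced.
Sat morning can only be covered by Jensen and Delgado, so that assignment is forced.
Picking the cheapest available nurse for each shift independently would cost €160, but that ignores the shift limits.
An optimal schedule: Thu evening→Gallo, Fri morning→Gallo+Delgado, Fri afternoon→Okafor, Fri evening→Okafor, Sat morning→Delgado+Jensen.
Total: 15 + 15 + 20 + 30 + 30 + 20 + 55 = €185.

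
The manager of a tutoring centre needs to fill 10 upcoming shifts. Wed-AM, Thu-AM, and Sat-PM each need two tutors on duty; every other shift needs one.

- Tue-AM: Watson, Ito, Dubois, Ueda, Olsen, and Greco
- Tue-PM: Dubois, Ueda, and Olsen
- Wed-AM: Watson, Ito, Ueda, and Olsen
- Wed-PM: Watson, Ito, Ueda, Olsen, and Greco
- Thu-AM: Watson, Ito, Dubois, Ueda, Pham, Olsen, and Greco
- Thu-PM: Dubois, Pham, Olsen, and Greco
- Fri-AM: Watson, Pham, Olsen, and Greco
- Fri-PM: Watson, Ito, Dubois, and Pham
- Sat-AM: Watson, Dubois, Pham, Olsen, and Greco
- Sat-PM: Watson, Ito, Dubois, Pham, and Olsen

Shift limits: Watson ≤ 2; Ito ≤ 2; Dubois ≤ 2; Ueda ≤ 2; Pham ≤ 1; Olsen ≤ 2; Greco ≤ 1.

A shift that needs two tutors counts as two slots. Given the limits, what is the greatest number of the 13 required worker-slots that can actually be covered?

Total capacity across all tutors is 2+2+2+2+1+2+1 = 12, and 13 slots are needed, so at most 12 can be filled.
An assignment achieving 12: Tue-AM→Ueda, Tue-PM→Dubois, Wed-AM→Watson+Ito, Wed-PM→Ueda, Thu-AM→Olsen+Greco, Thu-PM→Dubois, Fri-AM→Watson, Fri-PM→Ito, Sat-AM→Pham, Sat-PM→Olsen.
Loads: Watson 2/2, Ito 2/2, Dubois 2/2, Ueda 2/2, Pham 1/1, Olsen 2/2, Greco 1/1.

12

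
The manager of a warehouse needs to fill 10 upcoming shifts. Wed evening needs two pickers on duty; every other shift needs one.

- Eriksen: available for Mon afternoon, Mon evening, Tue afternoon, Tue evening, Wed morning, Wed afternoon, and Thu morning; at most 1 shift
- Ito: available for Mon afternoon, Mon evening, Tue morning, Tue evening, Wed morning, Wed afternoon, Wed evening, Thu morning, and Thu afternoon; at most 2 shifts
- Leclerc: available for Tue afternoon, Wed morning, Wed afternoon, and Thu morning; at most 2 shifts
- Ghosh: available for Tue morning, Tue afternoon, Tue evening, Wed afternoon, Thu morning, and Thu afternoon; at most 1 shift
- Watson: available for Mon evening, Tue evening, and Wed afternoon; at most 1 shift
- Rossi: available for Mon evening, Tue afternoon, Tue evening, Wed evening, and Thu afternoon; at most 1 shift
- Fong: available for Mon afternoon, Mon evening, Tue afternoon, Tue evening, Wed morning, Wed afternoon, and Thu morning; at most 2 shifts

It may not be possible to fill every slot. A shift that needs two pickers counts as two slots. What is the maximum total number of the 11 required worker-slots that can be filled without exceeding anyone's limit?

10

Total capacity across all pickers is 1+2+2+1+1+1+2 = 10, and 11 slots are needed, so at most 10 can be filled.
An assignment achieving 10: Mon afternoon→Eriksen, Mon evening→Watson, Tue morning→Ito, Tue afternoon→Leclerc, Tue evening→Fong, Wed morning→Leclerc, Wed evening→Ito+Rossi, Thu morning→Fong, Thu afternoon→Ghosh.
Loads: Eriksen 1/1, Ito 2/2, Leclerc 2/2, Ghosh 1/1, Watson 1/1, Rossi 1/1, Fong 2/2.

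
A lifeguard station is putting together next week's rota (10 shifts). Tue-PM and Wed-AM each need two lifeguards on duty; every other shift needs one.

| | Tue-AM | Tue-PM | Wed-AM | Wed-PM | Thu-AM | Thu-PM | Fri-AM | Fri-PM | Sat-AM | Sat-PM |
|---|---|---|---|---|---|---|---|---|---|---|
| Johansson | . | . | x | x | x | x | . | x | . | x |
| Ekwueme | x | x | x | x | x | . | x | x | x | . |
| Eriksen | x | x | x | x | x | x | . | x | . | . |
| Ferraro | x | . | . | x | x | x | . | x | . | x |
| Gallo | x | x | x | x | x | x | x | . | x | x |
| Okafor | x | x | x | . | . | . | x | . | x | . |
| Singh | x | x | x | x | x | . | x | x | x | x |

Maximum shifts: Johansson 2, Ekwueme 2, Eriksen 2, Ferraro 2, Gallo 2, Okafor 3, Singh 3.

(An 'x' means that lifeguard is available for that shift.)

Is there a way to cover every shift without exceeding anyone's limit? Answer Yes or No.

Yes

One valid schedule: Tue-AM→Eriksen, Tue-PM→Gallo+Okafor, Wed-AM→Gallo+Okafor, Wed-PM→Ferraro, Thu-AM→Ferraro, Thu-PM→Johansson, Fri-AM→Ekwueme, Fri-PM→Eriksen, Sat-AM→Ekwueme, Sat-PM→Johansson.
Loads: Johansson 2/2, Ekwueme 2/2, Eriksen 2/2, Ferraro 2/2, Gallo 2/2, Okafor 2/3, Singh 0/3 — all within limits.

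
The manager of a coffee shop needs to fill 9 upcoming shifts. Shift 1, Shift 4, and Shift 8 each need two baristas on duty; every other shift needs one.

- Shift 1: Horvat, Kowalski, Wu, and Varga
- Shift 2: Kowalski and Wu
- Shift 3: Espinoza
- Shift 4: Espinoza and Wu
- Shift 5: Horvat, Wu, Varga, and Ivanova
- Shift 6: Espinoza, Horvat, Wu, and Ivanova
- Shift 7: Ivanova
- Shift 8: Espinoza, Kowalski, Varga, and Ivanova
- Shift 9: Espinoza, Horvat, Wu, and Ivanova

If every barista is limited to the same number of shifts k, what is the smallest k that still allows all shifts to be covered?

With 6 baristas and 12 worker-slots to fill, someone must work at least ⌈12/6⌉ = 2 shifts, so k ≥ 2.
k = 2 works: Shift 1→Kowalski+Varga, Shift 2→Kowalski, Shift 3→Espinoza, Shift 4→Espinoza+Wu, Shift 5→Horvat, Shift 6→Horvat, Shift 7→Ivanova, Shift 8→Varga+Ivanova, Shift 9→Wu.
Loads: Espinoza 2, Horvat 2, Kowalski 2, Wu 2, Varga 2, Ivanova 2 — all ≤ 2.

2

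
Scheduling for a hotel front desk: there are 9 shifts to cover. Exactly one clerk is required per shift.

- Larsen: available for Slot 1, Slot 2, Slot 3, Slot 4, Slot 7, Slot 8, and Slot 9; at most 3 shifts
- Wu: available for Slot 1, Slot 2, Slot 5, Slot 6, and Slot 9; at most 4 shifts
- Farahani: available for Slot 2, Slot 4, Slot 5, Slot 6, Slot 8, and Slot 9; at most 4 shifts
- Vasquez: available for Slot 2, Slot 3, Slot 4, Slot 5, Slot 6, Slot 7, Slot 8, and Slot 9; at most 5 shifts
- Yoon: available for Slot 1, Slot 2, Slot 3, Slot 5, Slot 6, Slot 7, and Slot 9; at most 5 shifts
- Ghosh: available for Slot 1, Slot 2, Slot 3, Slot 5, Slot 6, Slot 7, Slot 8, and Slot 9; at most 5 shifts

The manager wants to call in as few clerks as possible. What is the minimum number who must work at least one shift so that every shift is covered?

9 slots to fill and no one can take more than 5, so at least ⌈9/5⌉ = 2 clerks are needed.
Wu and Vasquez alone can cover everything: Slot 1→Wu, Slot 2→Wu, Slot 3→Vasquez, Slot 4→Vasquez, Slot 5→Wu, Slot 6→Wu, Slot 7→Vasquez, Slot 8→Vasquez, Slot 9→Vasquez.

2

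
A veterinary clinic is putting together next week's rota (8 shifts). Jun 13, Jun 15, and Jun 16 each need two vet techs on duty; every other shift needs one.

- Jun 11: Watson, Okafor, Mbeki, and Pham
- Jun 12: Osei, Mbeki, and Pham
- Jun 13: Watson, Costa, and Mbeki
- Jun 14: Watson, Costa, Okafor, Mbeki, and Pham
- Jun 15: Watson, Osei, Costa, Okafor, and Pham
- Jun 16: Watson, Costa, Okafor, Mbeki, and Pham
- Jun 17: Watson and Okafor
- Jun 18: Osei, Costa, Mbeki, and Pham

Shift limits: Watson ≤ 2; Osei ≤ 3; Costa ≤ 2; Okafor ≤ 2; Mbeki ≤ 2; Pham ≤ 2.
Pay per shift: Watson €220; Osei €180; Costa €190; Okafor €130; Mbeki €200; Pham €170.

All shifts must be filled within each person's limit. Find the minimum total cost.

€1920

Picking the cheapest available vet tech for each shift independently would cost €1720, but that ignores the shift limits.
An optimal schedule: Jun 11→Okafor, Jun 12→Osei, Jun 13→Costa+Mbeki, Jun 14→Pham, Jun 15→Pham+Osei, Jun 16→Costa+Mbeki, Jun 17→Okafor, Jun 18→Osei.
Total: 130 + 180 + 190 + 200 + 170 + 170 + 180 + 190 + 200 + 130 + 180 = €1920.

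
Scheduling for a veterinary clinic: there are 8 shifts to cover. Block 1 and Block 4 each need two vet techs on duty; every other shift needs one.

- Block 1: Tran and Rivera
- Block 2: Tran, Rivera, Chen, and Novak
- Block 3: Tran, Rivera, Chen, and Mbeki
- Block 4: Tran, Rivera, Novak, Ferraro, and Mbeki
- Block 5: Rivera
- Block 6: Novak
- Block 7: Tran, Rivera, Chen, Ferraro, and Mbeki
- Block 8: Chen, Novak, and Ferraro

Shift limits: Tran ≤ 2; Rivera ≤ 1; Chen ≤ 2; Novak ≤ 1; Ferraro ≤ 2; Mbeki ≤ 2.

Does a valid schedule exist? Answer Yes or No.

Total capacity is 10 and 10 slots are needed, so capacity alone doesn't rule it out.
Shifts {Block 1, Block 5} need 3 worker-slots in total, but the vet techs available for any of those shifts (Tran and Rivera) can supply at most 2 among them. So no valid schedule exists.

No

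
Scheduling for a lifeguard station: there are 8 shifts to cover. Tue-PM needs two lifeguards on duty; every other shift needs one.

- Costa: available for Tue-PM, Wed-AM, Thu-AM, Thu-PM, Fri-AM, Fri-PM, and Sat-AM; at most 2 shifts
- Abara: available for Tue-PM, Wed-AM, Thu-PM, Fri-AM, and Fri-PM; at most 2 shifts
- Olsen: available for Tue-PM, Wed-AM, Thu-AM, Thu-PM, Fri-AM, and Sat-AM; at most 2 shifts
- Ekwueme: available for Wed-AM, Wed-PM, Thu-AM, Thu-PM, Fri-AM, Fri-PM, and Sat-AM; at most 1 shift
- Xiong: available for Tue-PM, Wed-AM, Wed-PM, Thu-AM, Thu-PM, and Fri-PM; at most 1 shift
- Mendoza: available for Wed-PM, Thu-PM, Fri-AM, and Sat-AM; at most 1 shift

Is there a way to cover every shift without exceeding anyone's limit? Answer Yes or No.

One valid schedule: Tue-PM→Olsen+Xiong, Wed-AM→Abara, Wed-PM→Ekwueme, Thu-AM→Costa, Thu-PM→Mendoza, Fri-AM→Abara, Fri-PM→Costa, Sat-AM→Olsen.
Loads: Costa 2/2, Abara 2/2, Olsen 2/2, Ekwueme 1/1, Xiong 1/1, Mendoza 1/1 — all within limits.

Yes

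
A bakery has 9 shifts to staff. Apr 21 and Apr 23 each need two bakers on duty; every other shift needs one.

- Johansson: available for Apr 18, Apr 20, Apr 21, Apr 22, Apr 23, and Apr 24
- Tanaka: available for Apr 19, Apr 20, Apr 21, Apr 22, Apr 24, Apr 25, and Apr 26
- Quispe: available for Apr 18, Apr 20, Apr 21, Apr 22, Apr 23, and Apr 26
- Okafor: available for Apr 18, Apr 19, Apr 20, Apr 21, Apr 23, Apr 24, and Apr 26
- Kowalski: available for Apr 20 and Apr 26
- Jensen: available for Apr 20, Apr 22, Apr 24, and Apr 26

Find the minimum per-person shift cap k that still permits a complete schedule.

With 6 bakers and 11 worker-slots to fill, someone must work at least ⌈11/6⌉ = 2 shifts, so k ≥ 2.
k = 2 works: Apr 18→Johansson, Apr 19→Tanaka, Apr 20→Kowalski, Apr 21→Quispe+Okafor, Apr 22→Jensen, Apr 23→Johansson+Quispe, Apr 24→Okafor, Apr 25→Tanaka, Apr 26→Kowalski.
Loads: Johansson 2, Tanaka 2, Quispe 2, Okafor 2, Kowalski 2, Jensen 1 — all ≤ 2.

2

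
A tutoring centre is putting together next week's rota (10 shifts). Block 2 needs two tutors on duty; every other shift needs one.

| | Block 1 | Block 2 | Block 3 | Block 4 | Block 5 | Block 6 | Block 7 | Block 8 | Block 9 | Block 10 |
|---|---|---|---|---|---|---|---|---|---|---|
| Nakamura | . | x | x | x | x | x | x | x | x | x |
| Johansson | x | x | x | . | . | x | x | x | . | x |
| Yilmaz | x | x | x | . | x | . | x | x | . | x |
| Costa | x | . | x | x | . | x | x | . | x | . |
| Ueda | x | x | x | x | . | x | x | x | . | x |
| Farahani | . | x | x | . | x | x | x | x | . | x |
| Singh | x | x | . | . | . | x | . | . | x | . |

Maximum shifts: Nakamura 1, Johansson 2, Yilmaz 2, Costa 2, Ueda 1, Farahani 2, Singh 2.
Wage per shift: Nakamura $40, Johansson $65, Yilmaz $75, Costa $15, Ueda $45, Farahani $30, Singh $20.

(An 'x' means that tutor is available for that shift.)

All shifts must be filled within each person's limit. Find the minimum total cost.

Picking the cheapest available tutor for each shift independently would cost $230, but that ignores the shift limits.
An optimal schedule: Block 1→Singh, Block 2→Johansson+Yilmaz, Block 3→Ueda, Block 4→Costa, Block 5→Farahani, Block 6→Singh, Block 7→Johansson, Block 8→Farahani, Block 9→Costa, Block 10→Nakamura.
Total: 20 + 65 + 75 + 45 + 15 + 30 + 20 + 65 + 30 + 15 + 40 = $420.

$420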